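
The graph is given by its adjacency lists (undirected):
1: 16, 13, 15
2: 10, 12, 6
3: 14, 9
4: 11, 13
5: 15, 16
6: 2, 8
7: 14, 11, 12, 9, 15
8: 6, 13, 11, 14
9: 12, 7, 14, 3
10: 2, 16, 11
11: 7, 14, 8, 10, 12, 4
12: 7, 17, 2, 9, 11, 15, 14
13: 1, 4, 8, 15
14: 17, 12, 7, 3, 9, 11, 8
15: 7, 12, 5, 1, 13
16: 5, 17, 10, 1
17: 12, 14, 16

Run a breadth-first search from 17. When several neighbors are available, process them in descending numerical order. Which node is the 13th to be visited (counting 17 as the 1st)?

15

Visit 17; enqueue 16, 14, 12 → queue [16, 14, 12]
Visit 16; enqueue 10, 5, 1 → queue [14, 12, 10, 5, 1]
Visit 14; enqueue 11, 9, 8, 7, 3 → queue [12, 10, 5, 1, 11, 9, 8, 7, 3]
Visit 12; enqueue 15, 2 → queue [10, 5, 1, 11, 9, 8, 7, 3, 15, 2]
Visit 10 → queue [5, 1, 11, 9, 8, 7, 3, 15, 2]
Visit 5 → queue [1, 11, 9, 8, 7, 3, 15, 2]
Visit 1; enqueue 13 → queue [11, 9, 8, 7, 3, 15, 2, 13]
Visit 11; enqueue 4 → queue [9, 8, 7, 3, 15, 2, 13, 4]
Visit 9 → queue [8, 7, 3, 15, 2, 13, 4]
Visit 8; enqueue 6 → queue [7, 3, 15, 2, 13, 4, 6]
Visit 7 → queue [3, 15, 2, 13, 4, 6]
Visit 3 → queue [15, 2, 13, 4, 6]
Visit 15 → queue [2, 13, 4, 6]
Visit 2 → queue [13, 4, 6]
Visit 13 → queue [4, 6]
Visit 4 → queue [6]
Visit 6 → queue []

Visit order: 17, 16, 14, 12, 10, 5, 1, 11, 9, 8, 7, 3, 15, 2, 13, 4, 6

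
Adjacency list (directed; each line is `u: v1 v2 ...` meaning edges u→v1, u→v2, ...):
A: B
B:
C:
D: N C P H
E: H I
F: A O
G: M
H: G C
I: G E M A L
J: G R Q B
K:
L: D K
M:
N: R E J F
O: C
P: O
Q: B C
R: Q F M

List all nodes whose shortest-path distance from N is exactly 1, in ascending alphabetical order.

Level 0: N
Level 1: E, F, J, R
Level 2: A, B, G, H, I, M, O, Q
Level 3: C, L
Level 4: D, K
Level 5: P

E, F, J, R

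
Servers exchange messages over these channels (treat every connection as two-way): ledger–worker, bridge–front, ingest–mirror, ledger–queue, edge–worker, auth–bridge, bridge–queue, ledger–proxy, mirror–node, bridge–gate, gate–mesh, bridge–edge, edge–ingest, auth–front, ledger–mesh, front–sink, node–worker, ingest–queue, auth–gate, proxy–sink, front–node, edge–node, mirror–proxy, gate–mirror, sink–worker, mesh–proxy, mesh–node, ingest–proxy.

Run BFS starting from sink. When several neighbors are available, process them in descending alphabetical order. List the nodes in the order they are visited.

sink, worker, proxy, front, node, ledger, edge, mirror, mesh, ingest, bridge, auth, queue, gate

Visit sink; enqueue worker, proxy, front → queue [worker, proxy, front]
Visit worker; enqueue node, ledger, edge → queue [proxy, front, node, ledger, edge]
Visit proxy; enqueue mirror, mesh, ingest → queue [front, node, ledger, edge, mirror, mesh, ingest]
Visit front; enqueue bridge, auth → queue [node, ledger, edge, mirror, mesh, ingest, bridge, auth]
Visit node → queue [ledger, edge, mirror, mesh, ingest, bridge, auth]
Visit ledger; enqueue queue → queue [edge, mirror, mesh, ingest, bridge, auth, queue]
Visit edge → queue [mirror, mesh, ingest, bridge, auth, queue]
Visit mirror; enqueue gate → queue [mesh, ingest, bridge, auth, queue, gate]
Visit mesh → queue [ingest, bridge, auth, queue, gate]
Visit ingest → queue [bridge, auth, queue, gate]
Visit bridge → queue [auth, queue, gate]
Visit auth → queue [queue, gate]
Visit queue → queue [gate]
Visit gate → queue []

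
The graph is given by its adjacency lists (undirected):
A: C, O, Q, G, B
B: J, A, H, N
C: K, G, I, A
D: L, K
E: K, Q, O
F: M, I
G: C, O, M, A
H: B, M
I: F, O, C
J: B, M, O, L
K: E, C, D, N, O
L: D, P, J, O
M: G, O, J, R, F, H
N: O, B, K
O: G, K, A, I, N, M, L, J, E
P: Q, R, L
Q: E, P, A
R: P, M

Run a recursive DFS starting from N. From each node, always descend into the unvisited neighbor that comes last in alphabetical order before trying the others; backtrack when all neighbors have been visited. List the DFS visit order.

Visit N
N → O
O → M
M → R
R → P
P → Q
Q → E
E → K
K → D
D → L
L → J
J → B
B → H
B → A
A → G
G → C
C → I
I → F

N → O → M → R → P → Q → E → K → D → L → J → B → H → A → G → C → I → F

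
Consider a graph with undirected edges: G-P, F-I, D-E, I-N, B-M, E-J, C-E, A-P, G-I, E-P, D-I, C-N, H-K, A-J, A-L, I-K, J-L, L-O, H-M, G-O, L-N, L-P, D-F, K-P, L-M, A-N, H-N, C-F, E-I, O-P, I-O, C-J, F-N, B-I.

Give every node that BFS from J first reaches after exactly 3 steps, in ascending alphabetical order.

B, G, H, K

Level 0: J
Level 1: A, C, E, L
Level 2: D, F, I, M, N, O, P
Level 3: B, G, H, K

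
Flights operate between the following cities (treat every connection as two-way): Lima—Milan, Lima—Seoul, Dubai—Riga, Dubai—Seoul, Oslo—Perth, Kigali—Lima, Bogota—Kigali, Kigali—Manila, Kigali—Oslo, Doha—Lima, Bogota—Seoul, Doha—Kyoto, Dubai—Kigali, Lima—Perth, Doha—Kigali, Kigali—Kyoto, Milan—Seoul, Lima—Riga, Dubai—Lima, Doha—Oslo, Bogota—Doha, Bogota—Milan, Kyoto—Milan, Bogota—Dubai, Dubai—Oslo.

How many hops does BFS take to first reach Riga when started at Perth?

Level 0: Perth
Level 1: Lima, Oslo
Level 2: Doha, Dubai, Kigali, Milan, Riga, Seoul
Level 3: Bogota, Kyoto, Manila
Riga first appears at level 2.

2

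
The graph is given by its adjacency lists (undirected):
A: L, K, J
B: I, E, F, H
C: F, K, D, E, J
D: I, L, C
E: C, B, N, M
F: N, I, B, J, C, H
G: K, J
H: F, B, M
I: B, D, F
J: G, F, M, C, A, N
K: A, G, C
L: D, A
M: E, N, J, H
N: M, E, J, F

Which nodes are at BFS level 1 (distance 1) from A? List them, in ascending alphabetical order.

Level 0: A
Level 1: J, K, L
Level 2: C, D, F, G, M, N
Level 3: B, E, H, I

J, K, L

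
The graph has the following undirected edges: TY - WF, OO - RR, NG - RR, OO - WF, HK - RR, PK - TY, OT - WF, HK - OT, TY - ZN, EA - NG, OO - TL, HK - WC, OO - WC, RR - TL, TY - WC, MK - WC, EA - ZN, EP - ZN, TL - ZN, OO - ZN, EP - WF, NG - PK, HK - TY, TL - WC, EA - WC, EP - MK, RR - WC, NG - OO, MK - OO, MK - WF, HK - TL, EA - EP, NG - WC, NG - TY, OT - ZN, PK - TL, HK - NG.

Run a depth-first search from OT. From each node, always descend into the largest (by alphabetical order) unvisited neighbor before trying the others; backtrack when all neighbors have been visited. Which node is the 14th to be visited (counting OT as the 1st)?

MK

Visit OT
OT → ZN
ZN → TY
TY → WF
WF → OO
OO → WC
WC → TL
TL → RR
RR → NG
NG → PK
NG → HK
NG → EA
EA → EP
EP → MK

Visit order: OT, ZN, TY, WF, OO, WC, TL, RR, NG, PK, HK, EA, EP, MK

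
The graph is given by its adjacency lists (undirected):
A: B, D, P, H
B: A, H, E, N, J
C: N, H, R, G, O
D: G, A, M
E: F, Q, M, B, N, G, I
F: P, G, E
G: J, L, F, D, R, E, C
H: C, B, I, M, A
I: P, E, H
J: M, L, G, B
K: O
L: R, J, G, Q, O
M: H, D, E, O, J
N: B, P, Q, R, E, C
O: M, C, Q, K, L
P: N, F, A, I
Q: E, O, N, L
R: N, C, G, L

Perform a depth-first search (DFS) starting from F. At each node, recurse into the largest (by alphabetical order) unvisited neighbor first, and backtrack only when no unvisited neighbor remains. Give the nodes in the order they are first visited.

Visit F
F → P
P → N
N → R
R → L
L → Q
Q → O
O → M
M → J
J → G
G → E
E → I
I → H
H → C
H → B
B → A
A → D
O → K

F P N R L Q O M J G E I H C B A D K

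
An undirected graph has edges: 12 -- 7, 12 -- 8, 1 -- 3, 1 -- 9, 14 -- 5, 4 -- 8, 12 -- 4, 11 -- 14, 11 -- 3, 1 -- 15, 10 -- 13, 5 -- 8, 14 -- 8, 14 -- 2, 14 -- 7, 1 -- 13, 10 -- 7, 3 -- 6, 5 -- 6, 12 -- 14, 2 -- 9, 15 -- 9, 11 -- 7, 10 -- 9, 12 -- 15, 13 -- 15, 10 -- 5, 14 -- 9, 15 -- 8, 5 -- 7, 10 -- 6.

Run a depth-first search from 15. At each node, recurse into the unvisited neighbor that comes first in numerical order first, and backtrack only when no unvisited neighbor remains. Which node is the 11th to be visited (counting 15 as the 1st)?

Visit 15
15 → 1
1 → 3
3 → 6
6 → 5
5 → 7
7 → 10
10 → 9
9 → 2
2 → 14
14 → 8
8 → 4
4 → 12
14 → 11
10 → 13

Visit order: 15, 1, 3, 6, 5, 7, 10, 9, 2, 14, 8, 4, 12, 11, 13

8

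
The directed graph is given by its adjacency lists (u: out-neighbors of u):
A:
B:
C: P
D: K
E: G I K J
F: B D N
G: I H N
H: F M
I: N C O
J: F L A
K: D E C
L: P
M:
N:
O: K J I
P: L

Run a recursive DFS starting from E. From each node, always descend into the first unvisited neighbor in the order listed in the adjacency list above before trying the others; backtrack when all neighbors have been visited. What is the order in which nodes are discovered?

E -> G -> I -> N -> C -> P -> L -> O -> K -> D -> J -> F -> B -> A -> H -> M

Visit E
E → G
G → I
I → N
I → C
C → P
P → L
I → O
O → K
K → D
O → J
J → F
F → B
J → A
G → H
H → M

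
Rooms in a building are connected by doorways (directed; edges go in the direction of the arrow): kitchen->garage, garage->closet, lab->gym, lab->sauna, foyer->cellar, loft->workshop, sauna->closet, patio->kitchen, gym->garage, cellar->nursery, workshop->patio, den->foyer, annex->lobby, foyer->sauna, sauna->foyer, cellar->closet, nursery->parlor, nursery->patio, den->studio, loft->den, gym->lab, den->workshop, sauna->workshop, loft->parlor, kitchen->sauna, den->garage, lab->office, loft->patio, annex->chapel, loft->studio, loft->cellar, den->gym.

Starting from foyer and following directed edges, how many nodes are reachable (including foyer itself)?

BFS from foyer visits: foyer, cellar, sauna, closet, nursery, workshop, parlor, patio, kitchen, garage
Reachable nodes: 10 of 19 total.

10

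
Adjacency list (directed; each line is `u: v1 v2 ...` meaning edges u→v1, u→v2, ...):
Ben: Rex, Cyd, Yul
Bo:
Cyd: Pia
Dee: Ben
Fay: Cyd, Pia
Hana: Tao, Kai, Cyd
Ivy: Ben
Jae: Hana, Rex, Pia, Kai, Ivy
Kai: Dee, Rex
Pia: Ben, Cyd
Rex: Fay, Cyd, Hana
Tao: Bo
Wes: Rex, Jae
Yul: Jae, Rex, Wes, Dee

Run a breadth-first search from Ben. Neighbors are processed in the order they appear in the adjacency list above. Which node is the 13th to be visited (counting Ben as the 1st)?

Visit Ben; enqueue Rex, Cyd, Yul → queue [Rex, Cyd, Yul]
Visit Rex; enqueue Fay, Hana → queue [Cyd, Yul, Fay, Hana]
Visit Cyd; enqueue Pia → queue [Yul, Fay, Hana, Pia]
Visit Yul; enqueue Jae, Wes, Dee → queue [Fay, Hana, Pia, Jae, Wes, Dee]
Visit Fay → queue [Hana, Pia, Jae, Wes, Dee]
Visit Hana; enqueue Tao, Kai → queue [Pia, Jae, Wes, Dee, Tao, Kai]
Visit Pia → queue [Jae, Wes, Dee, Tao, Kai]
Visit Jae; enqueue Ivy → queue [Wes, Dee, Tao, Kai, Ivy]
Visit Wes → queue [Dee, Tao, Kai, Ivy]
Visit Dee → queue [Tao, Kai, Ivy]
Visit Tao; enqueue Bo → queue [Kai, Ivy, Bo]
Visit Kai → queue [Ivy, Bo]
Visit Ivy → queue [Bo]
Visit Bo → queue []

Visit order: Ben, Rex, Cyd, Yul, Fay, Hana, Pia, Jae, Wes, Dee, Tao, Kai, Ivy, Bo

Ivy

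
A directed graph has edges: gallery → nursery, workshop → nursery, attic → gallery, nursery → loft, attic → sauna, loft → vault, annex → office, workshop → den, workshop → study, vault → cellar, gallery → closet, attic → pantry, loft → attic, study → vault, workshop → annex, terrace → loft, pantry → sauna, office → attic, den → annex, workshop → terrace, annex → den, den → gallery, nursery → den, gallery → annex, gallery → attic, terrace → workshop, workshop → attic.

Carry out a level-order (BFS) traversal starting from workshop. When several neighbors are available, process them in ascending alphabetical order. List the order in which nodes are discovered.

Visit workshop; enqueue annex, attic, den, nursery, study, terrace → queue [annex, attic, den, nursery, study, terrace]
Visit annex; enqueue office → queue [attic, den, nursery, study, terrace, office]
Visit attic; enqueue gallery, pantry, sauna → queue [den, nursery, study, terrace, office, gallery, pantry, sauna]
Visit den → queue [nursery, study, terrace, office, gallery, pantry, sauna]
Visit nursery; enqueue loft → queue [study, terrace, office, gallery, pantry, sauna, loft]
Visit study; enqueue vault → queue [terrace, office, gallery, pantry, sauna, loft, vault]
Visit terrace → queue [office, gallery, pantry, sauna, loft, vault]
Visit office → queue [gallery, pantry, sauna, loft, vault]
Visit gallery; enqueue closet → queue [pantry, sauna, loft, vault, closet]
Visit pantry → queue [sauna, loft, vault, closet]
Visit sauna → queue [loft, vault, closet]
Visit loft → queue [vault, closet]
Visit vault; enqueue cellar → queue [closet, cellar]
Visit closet → queue [cellar]
Visit cellar → queue []

workshop, annex, attic, den, nursery, study, terrace, office, gallery, pantry, sauna, loft, vault, closet, cellar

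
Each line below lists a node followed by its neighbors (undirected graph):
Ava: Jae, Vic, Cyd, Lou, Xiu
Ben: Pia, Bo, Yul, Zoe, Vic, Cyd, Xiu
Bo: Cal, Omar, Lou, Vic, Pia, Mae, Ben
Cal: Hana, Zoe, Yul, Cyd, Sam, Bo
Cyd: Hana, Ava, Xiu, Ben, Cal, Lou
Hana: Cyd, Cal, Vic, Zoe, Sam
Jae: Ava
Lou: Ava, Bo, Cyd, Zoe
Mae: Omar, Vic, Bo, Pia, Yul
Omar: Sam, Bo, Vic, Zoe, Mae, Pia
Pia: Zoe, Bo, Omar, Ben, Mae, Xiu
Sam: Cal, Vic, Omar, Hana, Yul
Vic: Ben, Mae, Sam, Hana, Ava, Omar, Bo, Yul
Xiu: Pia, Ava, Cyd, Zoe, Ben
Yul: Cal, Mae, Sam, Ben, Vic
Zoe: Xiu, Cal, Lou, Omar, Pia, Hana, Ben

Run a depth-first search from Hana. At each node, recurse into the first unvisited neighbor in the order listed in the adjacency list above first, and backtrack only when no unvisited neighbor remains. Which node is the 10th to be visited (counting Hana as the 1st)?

Cal

Visit Hana
Hana → Cyd
Cyd → Ava
Ava → Jae
Ava → Vic
Vic → Ben
Ben → Pia
Pia → Zoe
Zoe → Xiu
Zoe → Cal
Cal → Yul
Yul → Mae
Mae → Omar
Omar → Sam
Omar → Bo
Bo → Lou

Visit order: Hana, Cyd, Ava, Jae, Vic, Ben, Pia, Zoe, Xiu, Cal, Yul, Mae, Omar, Sam, Bo, Lou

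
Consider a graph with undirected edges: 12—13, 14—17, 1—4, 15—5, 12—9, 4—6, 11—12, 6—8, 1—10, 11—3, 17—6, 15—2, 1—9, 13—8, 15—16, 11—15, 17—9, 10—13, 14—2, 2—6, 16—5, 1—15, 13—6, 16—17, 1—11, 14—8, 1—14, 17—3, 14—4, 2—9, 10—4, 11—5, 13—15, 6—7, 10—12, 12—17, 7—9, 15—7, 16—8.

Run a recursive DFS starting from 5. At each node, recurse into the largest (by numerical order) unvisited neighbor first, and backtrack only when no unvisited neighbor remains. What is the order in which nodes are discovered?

Visit 5
5 → 16
16 → 17
17 → 14
14 → 8
8 → 13
13 → 15
15 → 11
11 → 12
12 → 10
10 → 4
4 → 6
6 → 7
7 → 9
9 → 2
9 → 1
11 → 3

5, 16, 17, 14, 8, 13, 15, 11, 12, 10, 4, 6, 7, 9, 2, 1, 3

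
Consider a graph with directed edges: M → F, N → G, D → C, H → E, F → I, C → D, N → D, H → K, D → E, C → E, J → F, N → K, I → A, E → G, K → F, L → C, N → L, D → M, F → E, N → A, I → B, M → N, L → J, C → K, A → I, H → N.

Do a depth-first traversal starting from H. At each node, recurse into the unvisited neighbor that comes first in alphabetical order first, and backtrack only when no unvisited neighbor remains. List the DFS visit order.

Visit H
H → E
E → G
H → K
K → F
F → I
I → A
I → B
H → N
N → D
D → C
D → M
N → L
L → J

H E G K F I A B N D C M L J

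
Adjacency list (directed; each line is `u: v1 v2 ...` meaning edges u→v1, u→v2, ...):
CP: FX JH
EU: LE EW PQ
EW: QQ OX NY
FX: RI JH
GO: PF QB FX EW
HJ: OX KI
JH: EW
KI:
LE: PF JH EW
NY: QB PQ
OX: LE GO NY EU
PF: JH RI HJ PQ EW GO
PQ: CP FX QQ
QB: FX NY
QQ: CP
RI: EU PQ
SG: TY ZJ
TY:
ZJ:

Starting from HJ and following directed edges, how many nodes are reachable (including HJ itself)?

16

BFS from HJ visits: HJ, OX, KI, LE, GO, NY, EU, PF, JH, EW, QB, FX, PQ, RI, QQ, CP
Reachable nodes: 16 of 19 total.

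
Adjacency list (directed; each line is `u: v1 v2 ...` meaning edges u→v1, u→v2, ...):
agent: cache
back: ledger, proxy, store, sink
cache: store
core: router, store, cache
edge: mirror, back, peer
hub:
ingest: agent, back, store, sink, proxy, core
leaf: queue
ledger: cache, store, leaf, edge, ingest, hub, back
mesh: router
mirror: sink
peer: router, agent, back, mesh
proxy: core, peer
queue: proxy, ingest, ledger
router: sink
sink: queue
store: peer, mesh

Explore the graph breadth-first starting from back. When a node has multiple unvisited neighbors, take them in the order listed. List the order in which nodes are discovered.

Visit back; enqueue ledger, proxy, store, sink → queue [ledger, proxy, store, sink]
Visit ledger; enqueue cache, leaf, edge, ingest, hub → queue [proxy, store, sink, cache, leaf, edge, ingest, hub]
Visit proxy; enqueue core, peer → queue [store, sink, cache, leaf, edge, ingest, hub, core, peer]
Visit store; enqueue mesh → queue [sink, cache, leaf, edge, ingest, hub, core, peer, mesh]
Visit sink; enqueue queue → queue [cache, leaf, edge, ingest, hub, core, peer, mesh, queue]
Visit cache → queue [leaf, edge, ingest, hub, core, peer, mesh, queue]
Visit leaf → queue [edge, ingest, hub, core, peer, mesh, queue]
Visit edge; enqueue mirror → queue [ingest, hub, core, peer, mesh, queue, mirror]
Visit ingest; enqueue agent → queue [hub, core, peer, mesh, queue, mirror, agent]
Visit hub → queue [core, peer, mesh, queue, mirror, agent]
Visit core; enqueue router → queue [peer, mesh, queue, mirror, agent, router]
Visit peer → queue [mesh, queue, mirror, agent, router]
Visit mesh → queue [queue, mirror, agent, router]
Visit queue → queue [mirror, agent, router]
Visit mirror → queue [agent, router]
Visit agent → queue [router]
Visit router → queue []

back, ledger, proxy, store, sink, cache, leaf, edge, ingest, hub, core, peer, mesh, queue, mirror, agent, router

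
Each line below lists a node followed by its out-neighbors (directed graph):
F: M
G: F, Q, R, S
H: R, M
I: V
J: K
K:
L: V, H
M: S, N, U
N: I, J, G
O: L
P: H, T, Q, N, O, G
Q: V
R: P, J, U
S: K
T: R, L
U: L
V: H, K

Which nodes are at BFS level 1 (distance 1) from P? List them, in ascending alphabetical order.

Level 0: P
Level 1: G, H, N, O, Q, T
Level 2: F, I, J, L, M, R, S, V
Level 3: K, U

G, H, N, O, Q, T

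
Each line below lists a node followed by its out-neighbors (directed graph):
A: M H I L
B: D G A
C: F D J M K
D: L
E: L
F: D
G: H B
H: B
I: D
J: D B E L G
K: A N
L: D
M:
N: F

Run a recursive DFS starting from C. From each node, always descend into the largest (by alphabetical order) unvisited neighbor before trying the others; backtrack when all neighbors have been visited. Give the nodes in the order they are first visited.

C → M → K → N → F → D → L → A → I → H → B → G → J → E

Visit C
C → M
C → K
K → N
N → F
F → D
D → L
K → A
A → I
A → H
H → B
B → G
C → J
J → E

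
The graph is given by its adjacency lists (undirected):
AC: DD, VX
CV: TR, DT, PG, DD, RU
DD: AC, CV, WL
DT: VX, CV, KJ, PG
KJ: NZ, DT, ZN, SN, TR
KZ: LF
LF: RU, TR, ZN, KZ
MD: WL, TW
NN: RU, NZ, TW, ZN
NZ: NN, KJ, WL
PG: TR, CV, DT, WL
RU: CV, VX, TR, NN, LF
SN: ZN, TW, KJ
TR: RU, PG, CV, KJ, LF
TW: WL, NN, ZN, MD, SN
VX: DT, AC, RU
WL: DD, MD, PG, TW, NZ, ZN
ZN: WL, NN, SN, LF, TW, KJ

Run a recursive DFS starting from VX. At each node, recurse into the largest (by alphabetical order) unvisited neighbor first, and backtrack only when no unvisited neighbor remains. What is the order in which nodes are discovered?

Visit VX
VX → RU
RU → TR
TR → PG
PG → WL
WL → ZN
ZN → TW
TW → SN
SN → KJ
KJ → NZ
NZ → NN
KJ → DT
DT → CV
CV → DD
DD → AC
TW → MD
ZN → LF
LF → KZ

VX -> RU -> TR -> PG -> WL -> ZN -> TW -> SN -> KJ -> NZ -> NN -> DT -> CV -> DD -> AC -> MD -> LF -> KZ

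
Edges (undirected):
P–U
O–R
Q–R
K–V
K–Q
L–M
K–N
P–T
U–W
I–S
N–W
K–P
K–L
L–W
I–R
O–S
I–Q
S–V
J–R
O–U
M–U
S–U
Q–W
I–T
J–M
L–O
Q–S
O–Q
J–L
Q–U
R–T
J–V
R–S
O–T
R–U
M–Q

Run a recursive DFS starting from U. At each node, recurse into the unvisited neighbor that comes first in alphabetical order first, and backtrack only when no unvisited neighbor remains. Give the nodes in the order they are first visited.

Visit U
U → M
M → J
J → L
L → K
K → N
N → W
W → Q
Q → I
I → R
R → O
O → S
S → V
O → T
T → P

U -> M -> J -> L -> K -> N -> W -> Q -> I -> R -> O -> S -> V -> T -> P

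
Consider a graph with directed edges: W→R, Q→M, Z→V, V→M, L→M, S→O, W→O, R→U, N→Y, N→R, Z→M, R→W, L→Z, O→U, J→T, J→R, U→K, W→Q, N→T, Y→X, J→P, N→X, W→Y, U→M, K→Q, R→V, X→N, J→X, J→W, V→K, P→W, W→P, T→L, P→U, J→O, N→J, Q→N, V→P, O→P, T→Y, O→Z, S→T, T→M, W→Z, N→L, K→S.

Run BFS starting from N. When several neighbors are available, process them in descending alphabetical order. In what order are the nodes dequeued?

Visit N; enqueue Y, X, T, R, L, J → queue [Y, X, T, R, L, J]
Visit Y → queue [X, T, R, L, J]
Visit X → queue [T, R, L, J]
Visit T; enqueue M → queue [R, L, J, M]
Visit R; enqueue W, V, U → queue [L, J, M, W, V, U]
Visit L; enqueue Z → queue [J, M, W, V, U, Z]
Visit J; enqueue P, O → queue [M, W, V, U, Z, P, O]
Visit M → queue [W, V, U, Z, P, O]
Visit W; enqueue Q → queue [V, U, Z, P, O, Q]
Visit V; enqueue K → queue [U, Z, P, O, Q, K]
Visit U → queue [Z, P, O, Q, K]
Visit Z → queue [P, O, Q, K]
Visit P → queue [O, Q, K]
Visit O → queue [Q, K]
Visit Q → queue [K]
Visit K; enqueue S → queue [S]
Visit S → queue []

N, Y, X, T, R, L, J, M, W, V, U, Z, P, O, Q, K, S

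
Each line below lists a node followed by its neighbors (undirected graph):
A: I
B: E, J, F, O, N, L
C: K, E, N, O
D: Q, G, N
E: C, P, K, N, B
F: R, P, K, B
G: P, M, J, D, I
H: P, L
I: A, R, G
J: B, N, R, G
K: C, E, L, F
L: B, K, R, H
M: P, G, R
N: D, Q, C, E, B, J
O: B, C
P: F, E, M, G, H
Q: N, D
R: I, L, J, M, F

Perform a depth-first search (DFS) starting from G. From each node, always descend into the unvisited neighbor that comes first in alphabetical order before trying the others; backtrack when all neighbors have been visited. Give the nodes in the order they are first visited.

Visit G
G → D
D → N
N → B
B → E
E → C
C → K
K → F
F → P
P → H
H → L
L → R
R → I
I → A
R → J
R → M
C → O
N → Q

G → D → N → B → E → C → K → F → P → H → L → R → I → A → J → M → O → Q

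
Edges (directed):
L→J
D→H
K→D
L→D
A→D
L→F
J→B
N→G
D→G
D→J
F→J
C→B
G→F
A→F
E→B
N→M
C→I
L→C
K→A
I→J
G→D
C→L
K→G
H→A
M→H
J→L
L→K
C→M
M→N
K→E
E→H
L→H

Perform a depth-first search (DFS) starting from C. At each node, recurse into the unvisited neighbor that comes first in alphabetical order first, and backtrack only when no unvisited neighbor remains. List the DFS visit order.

C -> B -> I -> J -> L -> D -> G -> F -> H -> A -> K -> E -> M -> N

Visit C
C → B
C → I
I → J
J → L
L → D
D → G
G → F
D → H
H → A
L → K
K → E
C → M
M → N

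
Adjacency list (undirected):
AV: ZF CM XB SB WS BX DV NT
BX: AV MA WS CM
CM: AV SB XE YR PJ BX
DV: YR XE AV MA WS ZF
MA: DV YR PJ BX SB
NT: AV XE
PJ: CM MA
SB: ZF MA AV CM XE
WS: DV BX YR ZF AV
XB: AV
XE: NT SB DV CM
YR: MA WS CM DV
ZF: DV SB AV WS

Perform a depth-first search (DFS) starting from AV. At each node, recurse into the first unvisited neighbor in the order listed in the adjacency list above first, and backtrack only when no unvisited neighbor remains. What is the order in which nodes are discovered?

Visit AV
AV → ZF
ZF → DV
DV → YR
YR → MA
MA → PJ
PJ → CM
CM → SB
SB → XE
XE → NT
CM → BX
BX → WS
AV → XB

AV, ZF, DV, YR, MA, PJ, CM, SB, XE, NT, BX, WS, XB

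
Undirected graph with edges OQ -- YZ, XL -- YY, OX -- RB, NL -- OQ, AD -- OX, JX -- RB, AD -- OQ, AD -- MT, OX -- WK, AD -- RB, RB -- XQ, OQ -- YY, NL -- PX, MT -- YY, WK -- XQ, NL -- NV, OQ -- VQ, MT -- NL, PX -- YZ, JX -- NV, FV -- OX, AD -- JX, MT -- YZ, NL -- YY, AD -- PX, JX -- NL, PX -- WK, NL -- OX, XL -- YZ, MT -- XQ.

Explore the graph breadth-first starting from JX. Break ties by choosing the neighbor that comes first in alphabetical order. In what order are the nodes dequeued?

Visit JX; enqueue AD, NL, NV, RB → queue [AD, NL, NV, RB]
Visit AD; enqueue MT, OQ, OX, PX → queue [NL, NV, RB, MT, OQ, OX, PX]
Visit NL; enqueue YY → queue [NV, RB, MT, OQ, OX, PX, YY]
Visit NV → queue [RB, MT, OQ, OX, PX, YY]
Visit RB; enqueue XQ → queue [MT, OQ, OX, PX, YY, XQ]
Visit MT; enqueue YZ → queue [OQ, OX, PX, YY, XQ, YZ]
Visit OQ; enqueue VQ → queue [OX, PX, YY, XQ, YZ, VQ]
Visit OX; enqueue FV, WK → queue [PX, YY, XQ, YZ, VQ, FV, WK]
Visit PX → queue [YY, XQ, YZ, VQ, FV, WK]
Visit YY; enqueue XL → queue [XQ, YZ, VQ, FV, WK, XL]
Visit XQ → queue [YZ, VQ, FV, WK, XL]
Visit YZ → queue [VQ, FV, WK, XL]
Visit VQ → queue [FV, WK, XL]
Visit FV → queue [WK, XL]
Visit WK → queue [XL]
Visit XL → queue []

JX AD NL NV RB MT OQ OX PX YY XQ YZ VQ FV WK XL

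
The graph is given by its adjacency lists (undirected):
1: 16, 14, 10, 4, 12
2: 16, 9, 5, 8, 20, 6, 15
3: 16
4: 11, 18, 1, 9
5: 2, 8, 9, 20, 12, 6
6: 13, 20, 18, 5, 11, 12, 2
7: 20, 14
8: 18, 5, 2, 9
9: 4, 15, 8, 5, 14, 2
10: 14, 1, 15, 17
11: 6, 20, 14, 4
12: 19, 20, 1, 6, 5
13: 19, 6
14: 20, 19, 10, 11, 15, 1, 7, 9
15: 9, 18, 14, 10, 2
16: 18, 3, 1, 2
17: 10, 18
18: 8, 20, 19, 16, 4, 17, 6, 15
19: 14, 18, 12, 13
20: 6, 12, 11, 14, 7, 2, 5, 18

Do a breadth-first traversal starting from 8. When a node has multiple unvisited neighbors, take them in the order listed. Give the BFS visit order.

8, 18, 5, 2, 9, 20, 19, 16, 4, 17, 6, 15, 12, 14, 11, 7, 13, 3, 1, 10

Visit 8; enqueue 18, 5, 2, 9 → queue [18, 5, 2, 9]
Visit 18; enqueue 20, 19, 16, 4, 17, 6, 15 → queue [5, 2, 9, 20, 19, 16, 4, 17, 6, 15]
Visit 5; enqueue 12 → queue [2, 9, 20, 19, 16, 4, 17, 6, 15, 12]
Visit 2 → queue [9, 20, 19, 16, 4, 17, 6, 15, 12]
Visit 9; enqueue 14 → queue [20, 19, 16, 4, 17, 6, 15, 12, 14]
Visit 20; enqueue 11, 7 → queue [19, 16, 4, 17, 6, 15, 12, 14, 11, 7]
Visit 19; enqueue 13 → queue [16, 4, 17, 6, 15, 12, 14, 11, 7, 13]
Visit 16; enqueue 3, 1 → queue [4, 17, 6, 15, 12, 14, 11, 7, 13, 3, 1]
Visit 4 → queue [17, 6, 15, 12, 14, 11, 7, 13, 3, 1]
Visit 17; enqueue 10 → queue [6, 15, 12, 14, 11, 7, 13, 3, 1, 10]
Visit 6 → queue [15, 12, 14, 11, 7, 13, 3, 1, 10]
Visit 15 → queue [12, 14, 11, 7, 13, 3, 1, 10]
Visit 12 → queue [14, 11, 7, 13, 3, 1, 10]
Visit 14 → queue [11, 7, 13, 3, 1, 10]
Visit 11 → queue [7, 13, 3, 1, 10]
Visit 7 → queue [13, 3, 1, 10]
Visit 13 → queue [3, 1, 10]
Visit 3 → queue [1, 10]
Visit 1 → queue [10]
Visit 10 → queue []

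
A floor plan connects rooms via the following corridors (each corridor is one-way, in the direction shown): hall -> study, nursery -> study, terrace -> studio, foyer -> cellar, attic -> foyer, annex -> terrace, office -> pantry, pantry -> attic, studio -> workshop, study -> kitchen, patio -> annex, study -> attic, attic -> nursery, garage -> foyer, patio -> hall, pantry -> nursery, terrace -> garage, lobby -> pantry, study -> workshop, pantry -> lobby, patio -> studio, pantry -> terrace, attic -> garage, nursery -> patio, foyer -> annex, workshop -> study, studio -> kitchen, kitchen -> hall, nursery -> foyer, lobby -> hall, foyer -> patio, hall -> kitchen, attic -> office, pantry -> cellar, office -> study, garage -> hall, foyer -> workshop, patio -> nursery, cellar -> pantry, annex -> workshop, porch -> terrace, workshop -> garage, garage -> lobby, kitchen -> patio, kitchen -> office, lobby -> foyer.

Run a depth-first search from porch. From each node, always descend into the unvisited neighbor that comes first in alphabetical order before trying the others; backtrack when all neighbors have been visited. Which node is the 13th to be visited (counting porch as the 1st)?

Visit porch
porch → terrace
terrace → garage
garage → foyer
foyer → annex
annex → workshop
workshop → study
study → attic
attic → nursery
nursery → patio
patio → hall
hall → kitchen
kitchen → office
office → pantry
pantry → cellar
pantry → lobby
patio → studio

Visit order: porch, terrace, garage, foyer, annex, workshop, study, attic, nursery, patio, hall, kitchen, office, pantry, cellar, lobby, studio

office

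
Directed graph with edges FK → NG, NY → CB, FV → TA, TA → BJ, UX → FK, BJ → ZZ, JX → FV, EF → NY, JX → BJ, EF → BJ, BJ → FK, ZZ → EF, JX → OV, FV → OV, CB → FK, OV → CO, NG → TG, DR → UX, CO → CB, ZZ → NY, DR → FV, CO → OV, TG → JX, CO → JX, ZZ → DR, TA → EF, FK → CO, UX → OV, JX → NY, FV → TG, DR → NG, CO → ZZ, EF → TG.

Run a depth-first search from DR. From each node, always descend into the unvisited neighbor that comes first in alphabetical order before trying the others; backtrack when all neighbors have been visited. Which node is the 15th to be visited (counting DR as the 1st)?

Visit DR
DR → FV
FV → OV
OV → CO
CO → CB
CB → FK
FK → NG
NG → TG
TG → JX
JX → BJ
BJ → ZZ
ZZ → EF
EF → NY
FV → TA
DR → UX

Visit order: DR, FV, OV, CO, CB, FK, NG, TG, JX, BJ, ZZ, EF, NY, TA, UX

UX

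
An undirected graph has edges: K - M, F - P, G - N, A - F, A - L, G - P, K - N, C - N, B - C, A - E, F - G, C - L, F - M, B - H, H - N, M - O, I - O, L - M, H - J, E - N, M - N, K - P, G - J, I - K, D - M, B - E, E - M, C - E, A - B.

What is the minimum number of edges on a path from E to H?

2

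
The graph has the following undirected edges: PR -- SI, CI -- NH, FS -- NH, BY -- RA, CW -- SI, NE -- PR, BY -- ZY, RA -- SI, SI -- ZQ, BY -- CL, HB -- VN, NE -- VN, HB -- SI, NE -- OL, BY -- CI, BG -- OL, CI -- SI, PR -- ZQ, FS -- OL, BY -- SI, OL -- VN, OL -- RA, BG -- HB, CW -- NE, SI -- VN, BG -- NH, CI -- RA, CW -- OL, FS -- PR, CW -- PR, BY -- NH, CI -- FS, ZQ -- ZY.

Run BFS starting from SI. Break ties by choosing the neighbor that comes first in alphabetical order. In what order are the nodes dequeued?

SI → BY → CI → CW → HB → PR → RA → VN → ZQ → CL → NH → ZY → FS → NE → OL → BG

Visit SI; enqueue BY, CI, CW, HB, PR, RA, VN, ZQ → queue [BY, CI, CW, HB, PR, RA, VN, ZQ]
Visit BY; enqueue CL, NH, ZY → queue [CI, CW, HB, PR, RA, VN, ZQ, CL, NH, ZY]
Visit CI; enqueue FS → queue [CW, HB, PR, RA, VN, ZQ, CL, NH, ZY, FS]
Visit CW; enqueue NE, OL → queue [HB, PR, RA, VN, ZQ, CL, NH, ZY, FS, NE, OL]
Visit HB; enqueue BG → queue [PR, RA, VN, ZQ, CL, NH, ZY, FS, NE, OL, BG]
Visit PR → queue [RA, VN, ZQ, CL, NH, ZY, FS, NE, OL, BG]
Visit RA → queue [VN, ZQ, CL, NH, ZY, FS, NE, OL, BG]
Visit VN → queue [ZQ, CL, NH, ZY, FS, NE, OL, BG]
Visit ZQ → queue [CL, NH, ZY, FS, NE, OL, BG]
Visit CL → queue [NH, ZY, FS, NE, OL, BG]
Visit NH → queue [ZY, FS, NE, OL, BG]
Visit ZY → queue [FS, NE, OL, BG]
Visit FS → queue [NE, OL, BG]
Visit NE → queue [OL, BG]
Visit OL → queue [BG]
Visit BG → queue []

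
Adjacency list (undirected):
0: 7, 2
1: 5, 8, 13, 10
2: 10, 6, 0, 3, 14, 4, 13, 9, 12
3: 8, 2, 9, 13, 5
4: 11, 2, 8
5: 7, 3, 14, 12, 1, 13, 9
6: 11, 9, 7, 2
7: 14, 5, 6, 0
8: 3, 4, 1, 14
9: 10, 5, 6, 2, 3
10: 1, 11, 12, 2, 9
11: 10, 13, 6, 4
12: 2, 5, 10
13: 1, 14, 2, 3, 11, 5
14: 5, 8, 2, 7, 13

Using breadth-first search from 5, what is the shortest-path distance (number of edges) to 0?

Level 0: 5
Level 1: 1, 3, 7, 9, 12, 13, 14
Level 2: 0, 2, 6, 8, 10, 11
Level 3: 4
0 first appears at level 2.

2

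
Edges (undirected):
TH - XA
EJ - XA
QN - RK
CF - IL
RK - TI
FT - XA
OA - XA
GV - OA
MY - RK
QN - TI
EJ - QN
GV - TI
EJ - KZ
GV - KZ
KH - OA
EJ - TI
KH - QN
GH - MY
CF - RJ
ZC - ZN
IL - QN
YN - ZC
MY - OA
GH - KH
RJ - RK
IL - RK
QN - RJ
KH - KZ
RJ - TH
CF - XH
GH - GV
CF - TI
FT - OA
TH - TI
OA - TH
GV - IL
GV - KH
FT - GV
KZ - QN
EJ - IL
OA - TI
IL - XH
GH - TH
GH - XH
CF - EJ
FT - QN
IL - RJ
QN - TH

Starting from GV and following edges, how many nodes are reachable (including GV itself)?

17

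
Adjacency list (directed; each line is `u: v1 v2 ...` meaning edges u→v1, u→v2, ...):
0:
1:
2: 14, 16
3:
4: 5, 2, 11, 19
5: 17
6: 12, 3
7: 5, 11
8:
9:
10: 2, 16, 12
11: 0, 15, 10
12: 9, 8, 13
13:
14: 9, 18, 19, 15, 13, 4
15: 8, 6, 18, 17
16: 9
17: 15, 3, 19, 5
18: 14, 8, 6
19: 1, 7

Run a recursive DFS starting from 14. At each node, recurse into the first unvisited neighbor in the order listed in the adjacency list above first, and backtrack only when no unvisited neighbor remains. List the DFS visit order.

Visit 14
14 → 9
14 → 18
18 → 8
18 → 6
6 → 12
12 → 13
6 → 3
14 → 19
19 → 1
19 → 7
7 → 5
5 → 17
17 → 15
7 → 11
11 → 0
11 → 10
10 → 2
2 → 16
14 → 4

14, 9, 18, 8, 6, 12, 13, 3, 19, 1, 7, 5, 17, 15, 11, 0, 10, 2, 16, 4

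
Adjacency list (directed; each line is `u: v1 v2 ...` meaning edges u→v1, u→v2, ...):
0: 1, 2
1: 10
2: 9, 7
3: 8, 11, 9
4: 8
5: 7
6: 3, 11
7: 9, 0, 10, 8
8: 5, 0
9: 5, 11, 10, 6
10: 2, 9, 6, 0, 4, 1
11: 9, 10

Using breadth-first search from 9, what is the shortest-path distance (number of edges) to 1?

2

Level 0: 9
Level 1: 5, 6, 10, 11
Level 2: 0, 1, 2, 3, 4, 7
Level 3: 8
1 first appears at level 2.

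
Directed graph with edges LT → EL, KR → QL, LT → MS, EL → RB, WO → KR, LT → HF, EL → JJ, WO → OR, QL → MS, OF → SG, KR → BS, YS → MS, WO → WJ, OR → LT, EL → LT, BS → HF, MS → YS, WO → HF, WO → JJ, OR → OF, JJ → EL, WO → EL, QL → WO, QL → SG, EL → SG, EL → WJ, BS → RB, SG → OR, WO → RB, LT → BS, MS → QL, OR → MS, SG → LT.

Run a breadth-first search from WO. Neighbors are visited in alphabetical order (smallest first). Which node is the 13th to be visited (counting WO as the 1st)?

MS

Visit WO; enqueue EL, HF, JJ, KR, OR, RB, WJ → queue [EL, HF, JJ, KR, OR, RB, WJ]
Visit EL; enqueue LT, SG → queue [HF, JJ, KR, OR, RB, WJ, LT, SG]
Visit HF → queue [JJ, KR, OR, RB, WJ, LT, SG]
Visit JJ → queue [KR, OR, RB, WJ, LT, SG]
Visit KR; enqueue BS, QL → queue [OR, RB, WJ, LT, SG, BS, QL]
Visit OR; enqueue MS, OF → queue [RB, WJ, LT, SG, BS, QL, MS, OF]
Visit RB → queue [WJ, LT, SG, BS, QL, MS, OF]
Visit WJ → queue [LT, SG, BS, QL, MS, OF]
Visit LT → queue [SG, BS, QL, MS, OF]
Visit SG → queue [BS, QL, MS, OF]
Visit BS → queue [QL, MS, OF]
Visit QL → queue [MS, OF]
Visit MS; enqueue YS → queue [OF, YS]
Visit OF → queue [YS]
Visit YS → queue []

Visit order: WO, EL, HF, JJ, KR, OR, RB, WJ, LT, SG, BS, QL, MS, OF, YS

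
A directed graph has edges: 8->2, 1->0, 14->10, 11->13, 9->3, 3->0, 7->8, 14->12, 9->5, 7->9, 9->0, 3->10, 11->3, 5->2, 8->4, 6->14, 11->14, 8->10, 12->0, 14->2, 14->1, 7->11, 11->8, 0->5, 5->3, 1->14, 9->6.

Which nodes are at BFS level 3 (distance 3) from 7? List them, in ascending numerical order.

Level 0: 7
Level 1: 8, 9, 11
Level 2: 0, 2, 3, 4, 5, 6, 10, 13, 14
Level 3: 1, 12

1, 12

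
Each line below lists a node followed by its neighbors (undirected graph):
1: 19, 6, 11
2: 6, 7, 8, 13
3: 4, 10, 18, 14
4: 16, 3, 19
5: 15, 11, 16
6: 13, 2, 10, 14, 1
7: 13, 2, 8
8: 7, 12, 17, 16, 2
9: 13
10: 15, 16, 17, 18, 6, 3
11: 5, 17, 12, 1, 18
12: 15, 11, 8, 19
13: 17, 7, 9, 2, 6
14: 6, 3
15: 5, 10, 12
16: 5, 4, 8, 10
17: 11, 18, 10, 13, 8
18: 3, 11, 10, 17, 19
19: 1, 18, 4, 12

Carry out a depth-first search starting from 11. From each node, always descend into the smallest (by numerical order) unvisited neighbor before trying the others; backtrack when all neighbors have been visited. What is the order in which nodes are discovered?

11 -> 1 -> 6 -> 2 -> 7 -> 8 -> 12 -> 15 -> 5 -> 16 -> 4 -> 3 -> 10 -> 17 -> 13 -> 9 -> 18 -> 19 -> 14

Visit 11
11 → 1
1 → 6
6 → 2
2 → 7
7 → 8
8 → 12
12 → 15
15 → 5
5 → 16
16 → 4
4 → 3
3 → 10
10 → 17
17 → 13
13 → 9
17 → 18
18 → 19
3 → 14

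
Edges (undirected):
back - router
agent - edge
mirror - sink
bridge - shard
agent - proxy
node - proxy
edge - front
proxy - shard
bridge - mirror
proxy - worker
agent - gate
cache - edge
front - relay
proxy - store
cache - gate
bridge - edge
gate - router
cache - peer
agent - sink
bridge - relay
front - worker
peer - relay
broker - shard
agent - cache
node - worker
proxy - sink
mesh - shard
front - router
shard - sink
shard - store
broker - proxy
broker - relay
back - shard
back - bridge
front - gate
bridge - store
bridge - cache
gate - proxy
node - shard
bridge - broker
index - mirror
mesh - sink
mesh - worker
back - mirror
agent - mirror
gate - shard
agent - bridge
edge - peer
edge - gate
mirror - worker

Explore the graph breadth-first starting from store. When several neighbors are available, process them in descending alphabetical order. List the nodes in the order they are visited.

store shard proxy bridge sink node mesh gate broker back worker agent relay mirror edge cache router front peer index

Visit store; enqueue shard, proxy, bridge → queue [shard, proxy, bridge]
Visit shard; enqueue sink, node, mesh, gate, broker, back → queue [proxy, bridge, sink, node, mesh, gate, broker, back]
Visit proxy; enqueue worker, agent → queue [bridge, sink, node, mesh, gate, broker, back, worker, agent]
Visit bridge; enqueue relay, mirror, edge, cache → queue [sink, node, mesh, gate, broker, back, worker, agent, relay, mirror, edge, cache]
Visit sink → queue [node, mesh, gate, broker, back, worker, agent, relay, mirror, edge, cache]
Visit node → queue [mesh, gate, broker, back, worker, agent, relay, mirror, edge, cache]
Visit mesh → queue [gate, broker, back, worker, agent, relay, mirror, edge, cache]
Visit gate; enqueue router, front → queue [broker, back, worker, agent, relay, mirror, edge, cache, router, front]
Visit broker → queue [back, worker, agent, relay, mirror, edge, cache, router, front]
Visit back → queue [worker, agent, relay, mirror, edge, cache, router, front]
Visit worker → queue [agent, relay, mirror, edge, cache, router, front]
Visit agent → queue [relay, mirror, edge, cache, router, front]
Visit relay; enqueue peer → queue [mirror, edge, cache, router, front, peer]
Visit mirror; enqueue index → queue [edge, cache, router, front, peer, index]
Visit edge → queue [cache, router, front, peer, index]
Visit cache → queue [router, front, peer, index]
Visit router → queue [front, peer, index]
Visit front → queue [peer, index]
Visit peer → queue [index]
Visit index → queue []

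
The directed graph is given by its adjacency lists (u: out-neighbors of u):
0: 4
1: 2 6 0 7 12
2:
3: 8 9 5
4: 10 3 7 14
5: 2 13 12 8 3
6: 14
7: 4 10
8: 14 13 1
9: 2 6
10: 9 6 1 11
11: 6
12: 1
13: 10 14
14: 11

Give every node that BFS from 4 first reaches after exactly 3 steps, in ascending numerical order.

Level 0: 4
Level 1: 3, 7, 10, 14
Level 2: 1, 5, 6, 8, 9, 11
Level 3: 0, 2, 12, 13

0, 2, 12, 13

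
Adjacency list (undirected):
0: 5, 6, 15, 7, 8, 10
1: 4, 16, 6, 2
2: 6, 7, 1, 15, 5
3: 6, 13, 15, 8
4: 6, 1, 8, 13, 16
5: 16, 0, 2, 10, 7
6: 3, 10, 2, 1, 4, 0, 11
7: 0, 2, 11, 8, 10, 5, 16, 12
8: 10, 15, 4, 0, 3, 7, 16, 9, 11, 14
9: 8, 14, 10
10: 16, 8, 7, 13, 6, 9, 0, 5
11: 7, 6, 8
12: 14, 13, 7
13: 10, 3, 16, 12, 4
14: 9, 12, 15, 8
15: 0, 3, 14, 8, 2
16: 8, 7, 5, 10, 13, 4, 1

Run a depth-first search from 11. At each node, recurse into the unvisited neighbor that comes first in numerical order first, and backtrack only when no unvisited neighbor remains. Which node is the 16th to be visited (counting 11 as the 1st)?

15

Visit 11
11 → 6
6 → 0
0 → 5
5 → 2
2 → 1
1 → 4
4 → 8
8 → 3
3 → 13
13 → 10
10 → 7
7 → 12
12 → 14
14 → 9
14 → 15
7 → 16

Visit order: 11, 6, 0, 5, 2, 1, 4, 8, 3, 13, 10, 7, 12, 14, 9, 15, 16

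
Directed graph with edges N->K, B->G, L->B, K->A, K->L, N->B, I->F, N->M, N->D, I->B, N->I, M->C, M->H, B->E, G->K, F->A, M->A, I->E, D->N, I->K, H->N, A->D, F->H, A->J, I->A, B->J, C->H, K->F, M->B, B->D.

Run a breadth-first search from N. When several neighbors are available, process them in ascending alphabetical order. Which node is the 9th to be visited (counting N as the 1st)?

Visit N; enqueue B, D, I, K, M → queue [B, D, I, K, M]
Visit B; enqueue E, G, J → queue [D, I, K, M, E, G, J]
Visit D → queue [I, K, M, E, G, J]
Visit I; enqueue A, F → queue [K, M, E, G, J, A, F]
Visit K; enqueue L → queue [M, E, G, J, A, F, L]
Visit M; enqueue C, H → queue [E, G, J, A, F, L, C, H]
Visit E → queue [G, J, A, F, L, C, H]
Visit G → queue [J, A, F, L, C, H]
Visit J → queue [A, F, L, C, H]
Visit A → queue [F, L, C, H]
Visit F → queue [L, C, H]
Visit L → queue [C, H]
Visit C → queue [H]
Visit H → queue []

Visit order: N, B, D, I, K, M, E, G, J, A, F, L, C, H

J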